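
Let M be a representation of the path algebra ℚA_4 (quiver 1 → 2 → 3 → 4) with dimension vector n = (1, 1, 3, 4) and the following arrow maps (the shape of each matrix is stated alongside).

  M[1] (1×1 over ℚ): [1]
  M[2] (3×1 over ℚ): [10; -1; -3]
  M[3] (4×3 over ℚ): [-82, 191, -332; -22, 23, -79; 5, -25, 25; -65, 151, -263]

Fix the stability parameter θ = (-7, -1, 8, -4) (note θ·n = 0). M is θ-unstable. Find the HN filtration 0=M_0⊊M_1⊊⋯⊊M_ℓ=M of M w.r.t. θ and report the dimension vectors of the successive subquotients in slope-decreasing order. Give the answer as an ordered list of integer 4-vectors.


Barcode: M ≅ I[1,4], I[3,4]^2, I[4,4]. HN layers by μ_θ (4 steps, strictly decreasing):
  μ^(1)=2; μ^(2)=-1; μ^(3)=-4; μ^(4)=-7

((0, 0, 3, 3); (0, 1, 0, 0); (0, 0, 0, 1); (1, 0, 0, 0))


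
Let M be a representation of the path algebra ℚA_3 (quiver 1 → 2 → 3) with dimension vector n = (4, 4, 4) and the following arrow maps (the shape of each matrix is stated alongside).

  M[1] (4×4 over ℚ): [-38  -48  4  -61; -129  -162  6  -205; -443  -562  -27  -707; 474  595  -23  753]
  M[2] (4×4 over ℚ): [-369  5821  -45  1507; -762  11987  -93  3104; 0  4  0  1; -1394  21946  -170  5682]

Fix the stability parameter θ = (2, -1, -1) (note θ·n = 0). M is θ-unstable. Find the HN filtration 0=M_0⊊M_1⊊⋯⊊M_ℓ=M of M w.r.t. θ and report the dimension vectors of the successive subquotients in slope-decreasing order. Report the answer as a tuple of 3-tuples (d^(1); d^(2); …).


Interval decomposition of M: I[1,2], I[1,3]^3, I[3,3].
HN type (ℓ=3): μ^(1)=1/2; μ^(2)=0; μ^(3)=-1

((1, 1, 0); (3, 3, 3); (0, 0, 1))


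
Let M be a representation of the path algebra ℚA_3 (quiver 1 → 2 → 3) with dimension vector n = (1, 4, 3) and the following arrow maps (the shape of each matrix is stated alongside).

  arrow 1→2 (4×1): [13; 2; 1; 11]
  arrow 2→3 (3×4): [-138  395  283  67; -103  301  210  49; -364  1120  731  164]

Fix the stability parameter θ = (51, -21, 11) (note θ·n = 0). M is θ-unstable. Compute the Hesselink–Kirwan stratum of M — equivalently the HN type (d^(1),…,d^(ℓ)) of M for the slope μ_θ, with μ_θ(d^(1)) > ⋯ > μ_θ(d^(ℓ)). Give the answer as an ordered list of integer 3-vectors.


Via rank(M_{q-1}∘⋯∘M_p): M ≅ I[1,3], I[2,2], I[2,3]^2.
μ_θ-semistable layers: μ^(1)=41/3; μ^(2)=11; μ^(3)=-21

((1, 1, 1); (0, 0, 2); (0, 3, 0))


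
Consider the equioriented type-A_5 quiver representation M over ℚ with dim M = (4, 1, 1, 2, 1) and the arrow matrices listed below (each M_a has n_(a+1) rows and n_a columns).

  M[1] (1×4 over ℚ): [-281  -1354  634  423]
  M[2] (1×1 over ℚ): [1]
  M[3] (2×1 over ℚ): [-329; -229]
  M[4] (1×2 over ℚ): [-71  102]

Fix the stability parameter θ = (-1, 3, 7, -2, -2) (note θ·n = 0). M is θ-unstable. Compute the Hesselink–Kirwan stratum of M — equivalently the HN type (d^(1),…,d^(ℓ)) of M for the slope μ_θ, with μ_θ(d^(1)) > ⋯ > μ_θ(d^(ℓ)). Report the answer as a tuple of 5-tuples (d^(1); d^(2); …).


Via rank(M_{q-1}∘⋯∘M_p): M ≅ I[1,1]^3, I[1,5], I[4,4].
μ_θ-semistable layers: μ^(1)=3/2; μ^(2)=-1; μ^(3)=-2

((0, 1, 1, 1, 1); (4, 0, 0, 0, 0); (0, 0, 0, 1, 0))


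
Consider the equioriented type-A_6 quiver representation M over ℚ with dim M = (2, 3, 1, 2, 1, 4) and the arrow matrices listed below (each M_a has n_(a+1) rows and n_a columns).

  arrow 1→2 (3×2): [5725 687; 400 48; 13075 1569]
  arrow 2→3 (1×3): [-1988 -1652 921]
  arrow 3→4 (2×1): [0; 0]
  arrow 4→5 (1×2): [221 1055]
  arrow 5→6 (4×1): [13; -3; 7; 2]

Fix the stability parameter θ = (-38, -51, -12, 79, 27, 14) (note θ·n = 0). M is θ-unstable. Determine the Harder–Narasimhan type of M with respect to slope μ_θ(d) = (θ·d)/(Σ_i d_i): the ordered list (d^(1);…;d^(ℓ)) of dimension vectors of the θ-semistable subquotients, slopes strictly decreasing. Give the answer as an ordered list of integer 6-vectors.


Interval decomposition of M: I[1,1], I[1,3], I[2,2]^2, I[4,4], I[4,6], I[6,6]^3.
HN type (ℓ=7): μ^(1)=79; μ^(2)=40; μ^(3)=14; μ^(4)=-12; μ^(5)=-38; μ^(6)=-89/2; μ^(7)=-51

((0, 0, 0, 1, 0, 0); (0, 0, 0, 1, 1, 1); (0, 0, 0, 0, 0, 3); (0, 0, 1, 0, 0, 0); (1, 0, 0, 0, 0, 0); (1, 1, 0, 0, 0, 0); (0, 2, 0, 0, 0, 0))


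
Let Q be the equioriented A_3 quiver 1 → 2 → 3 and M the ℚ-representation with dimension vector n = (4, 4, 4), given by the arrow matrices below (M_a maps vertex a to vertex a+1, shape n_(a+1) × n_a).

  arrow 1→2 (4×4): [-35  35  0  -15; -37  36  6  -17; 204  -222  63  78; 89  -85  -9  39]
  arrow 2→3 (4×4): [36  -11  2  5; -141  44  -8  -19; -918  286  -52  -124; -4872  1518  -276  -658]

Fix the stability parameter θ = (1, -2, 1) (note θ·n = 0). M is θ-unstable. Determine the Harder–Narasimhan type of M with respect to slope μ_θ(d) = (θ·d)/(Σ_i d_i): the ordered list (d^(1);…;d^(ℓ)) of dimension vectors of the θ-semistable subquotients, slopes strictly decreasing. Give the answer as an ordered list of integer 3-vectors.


Via rank(M_{q-1}∘⋯∘M_p): M ≅ I[1,1], I[1,2], I[1,3]^2, I[2,2], I[3,3]^2.
μ_θ-semistable layers: μ^(1)=1; μ^(2)=-1/2; μ^(3)=-2

((1, 0, 4); (3, 3, 0); (0, 1, 0))


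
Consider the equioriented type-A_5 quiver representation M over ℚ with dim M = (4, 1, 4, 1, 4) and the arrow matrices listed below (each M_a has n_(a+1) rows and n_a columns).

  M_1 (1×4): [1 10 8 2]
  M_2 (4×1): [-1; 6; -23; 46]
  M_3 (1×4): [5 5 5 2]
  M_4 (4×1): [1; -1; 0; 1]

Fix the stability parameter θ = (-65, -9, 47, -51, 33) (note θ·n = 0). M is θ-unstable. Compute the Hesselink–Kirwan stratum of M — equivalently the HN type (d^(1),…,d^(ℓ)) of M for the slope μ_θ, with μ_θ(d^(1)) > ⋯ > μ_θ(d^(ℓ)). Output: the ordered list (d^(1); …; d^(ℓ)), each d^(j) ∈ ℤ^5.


Barcode: M ≅ I[1,1]^3, I[1,5], I[3,3]^3, I[5,5]^3. HN layers by μ_θ (5 steps, strictly decreasing):
  μ^(1)=47; μ^(2)=33; μ^(3)=-2; μ^(4)=-9; μ^(5)=-65

((0, 0, 3, 0, 0); (0, 0, 0, 0, 4); (0, 0, 1, 1, 0); (0, 1, 0, 0, 0); (4, 0, 0, 0, 0))


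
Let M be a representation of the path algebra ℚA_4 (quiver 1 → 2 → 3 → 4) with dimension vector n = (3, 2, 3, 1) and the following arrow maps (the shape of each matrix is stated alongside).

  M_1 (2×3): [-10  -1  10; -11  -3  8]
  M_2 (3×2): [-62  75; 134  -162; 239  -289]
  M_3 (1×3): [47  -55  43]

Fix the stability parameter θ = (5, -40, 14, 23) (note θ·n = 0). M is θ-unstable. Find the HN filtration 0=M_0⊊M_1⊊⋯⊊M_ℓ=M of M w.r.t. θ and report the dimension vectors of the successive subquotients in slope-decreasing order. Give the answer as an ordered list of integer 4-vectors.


Interval decomposition of M: I[1,1], I[1,3], I[1,4], I[3,3].
HN type (ℓ=4): μ^(1)=23; μ^(2)=14; μ^(3)=5; μ^(4)=-35/2

((0, 0, 0, 1); (0, 0, 3, 0); (1, 0, 0, 0); (2, 2, 0, 0))


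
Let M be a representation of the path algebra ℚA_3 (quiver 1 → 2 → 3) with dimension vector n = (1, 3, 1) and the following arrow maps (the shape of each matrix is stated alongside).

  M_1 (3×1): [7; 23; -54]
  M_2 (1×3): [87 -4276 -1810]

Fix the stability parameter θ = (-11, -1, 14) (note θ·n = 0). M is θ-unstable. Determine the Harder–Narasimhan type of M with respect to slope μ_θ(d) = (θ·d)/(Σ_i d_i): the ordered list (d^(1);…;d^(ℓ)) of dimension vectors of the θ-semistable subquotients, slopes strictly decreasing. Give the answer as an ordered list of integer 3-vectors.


Barcode: M ≅ I[1,3], I[2,2]^2. HN layers by μ_θ (3 steps, strictly decreasing):
  μ^(1)=14; μ^(2)=-1; μ^(3)=-11

((0, 0, 1); (0, 3, 0); (1, 0, 0))


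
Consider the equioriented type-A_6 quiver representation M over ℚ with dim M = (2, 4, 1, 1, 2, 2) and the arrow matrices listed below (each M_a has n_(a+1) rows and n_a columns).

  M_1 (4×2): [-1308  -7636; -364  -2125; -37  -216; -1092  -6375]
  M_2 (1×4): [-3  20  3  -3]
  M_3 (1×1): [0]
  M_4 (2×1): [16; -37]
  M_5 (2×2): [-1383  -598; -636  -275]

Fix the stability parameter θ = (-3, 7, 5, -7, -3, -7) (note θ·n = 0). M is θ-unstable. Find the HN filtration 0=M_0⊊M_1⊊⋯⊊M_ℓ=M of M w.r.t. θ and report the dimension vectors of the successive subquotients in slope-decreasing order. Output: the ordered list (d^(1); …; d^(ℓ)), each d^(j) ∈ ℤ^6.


Via rank(M_{q-1}∘⋯∘M_p): M ≅ I[1,2], I[1,3], I[2,2]^2, I[4,6], I[5,6].
μ_θ-semistable layers: μ^(1)=7; μ^(2)=6; μ^(3)=-3; μ^(4)=-5; μ^(5)=-7

((0, 3, 0, 0, 0, 0); (0, 1, 1, 0, 0, 0); (2, 0, 0, 0, 0, 0); (0, 0, 0, 0, 2, 2); (0, 0, 0, 1, 0, 0))


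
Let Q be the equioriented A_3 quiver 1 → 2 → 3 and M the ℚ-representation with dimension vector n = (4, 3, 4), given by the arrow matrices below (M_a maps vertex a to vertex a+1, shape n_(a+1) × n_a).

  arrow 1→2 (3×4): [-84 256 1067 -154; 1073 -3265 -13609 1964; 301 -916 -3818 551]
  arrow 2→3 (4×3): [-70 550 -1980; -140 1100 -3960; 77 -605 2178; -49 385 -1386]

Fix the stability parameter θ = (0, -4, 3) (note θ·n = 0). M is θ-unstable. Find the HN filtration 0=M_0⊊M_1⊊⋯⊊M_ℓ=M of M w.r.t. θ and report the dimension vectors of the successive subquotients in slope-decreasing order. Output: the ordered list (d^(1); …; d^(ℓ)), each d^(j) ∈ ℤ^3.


Interval decomposition of M: I[1,1], I[1,2]^2, I[1,3], I[3,3]^3.
HN type (ℓ=3): μ^(1)=3; μ^(2)=0; μ^(3)=-2

((0, 0, 4); (1, 0, 0); (3, 3, 0))


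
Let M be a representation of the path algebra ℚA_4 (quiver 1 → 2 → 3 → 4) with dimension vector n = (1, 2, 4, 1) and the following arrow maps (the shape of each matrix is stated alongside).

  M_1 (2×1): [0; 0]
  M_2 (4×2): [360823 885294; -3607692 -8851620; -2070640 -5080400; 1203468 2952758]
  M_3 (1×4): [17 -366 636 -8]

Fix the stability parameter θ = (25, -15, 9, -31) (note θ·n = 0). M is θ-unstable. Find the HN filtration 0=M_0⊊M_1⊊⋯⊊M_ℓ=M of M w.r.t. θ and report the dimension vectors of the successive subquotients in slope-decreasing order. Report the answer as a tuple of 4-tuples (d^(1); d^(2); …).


Barcode: M ≅ I[1,1], I[2,3], I[2,4], I[3,3]^2. HN layers by μ_θ (4 steps, strictly decreasing):
  μ^(1)=25; μ^(2)=9; μ^(3)=-11; μ^(4)=-15

((1, 0, 0, 0); (0, 0, 3, 0); (0, 0, 1, 1); (0, 2, 0, 0))


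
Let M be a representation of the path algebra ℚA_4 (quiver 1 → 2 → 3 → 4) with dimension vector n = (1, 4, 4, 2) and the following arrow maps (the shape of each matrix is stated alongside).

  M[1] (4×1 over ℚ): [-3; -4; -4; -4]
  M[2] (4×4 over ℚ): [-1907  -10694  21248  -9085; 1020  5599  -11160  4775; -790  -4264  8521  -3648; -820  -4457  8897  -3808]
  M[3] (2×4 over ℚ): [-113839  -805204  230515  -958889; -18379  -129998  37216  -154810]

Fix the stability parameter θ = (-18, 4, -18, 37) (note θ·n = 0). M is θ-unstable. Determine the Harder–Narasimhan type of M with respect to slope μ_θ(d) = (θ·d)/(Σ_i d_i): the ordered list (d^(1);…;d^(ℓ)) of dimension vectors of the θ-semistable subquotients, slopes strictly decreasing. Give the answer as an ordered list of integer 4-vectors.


Interval decomposition of M: I[1,4], I[2,3]^2, I[2,4].
HN type (ℓ=3): μ^(1)=37; μ^(2)=-7; μ^(3)=-18

((0, 0, 0, 2); (0, 4, 4, 0); (1, 0, 0, 0))


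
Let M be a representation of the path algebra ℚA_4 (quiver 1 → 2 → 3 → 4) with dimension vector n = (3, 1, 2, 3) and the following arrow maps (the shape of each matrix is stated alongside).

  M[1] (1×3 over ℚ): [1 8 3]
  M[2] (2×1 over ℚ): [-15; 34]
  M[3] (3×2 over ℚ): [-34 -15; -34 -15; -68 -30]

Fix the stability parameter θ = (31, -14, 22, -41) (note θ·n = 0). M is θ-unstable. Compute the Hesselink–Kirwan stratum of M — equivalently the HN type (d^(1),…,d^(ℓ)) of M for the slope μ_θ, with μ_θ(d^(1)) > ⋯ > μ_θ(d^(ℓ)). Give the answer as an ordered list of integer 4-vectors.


Via rank(M_{q-1}∘⋯∘M_p): M ≅ I[1,1]^2, I[1,3], I[3,4], I[4,4]^2.
μ_θ-semistable layers: μ^(1)=31; μ^(2)=22; μ^(3)=17/2; μ^(4)=-19/2; μ^(5)=-41

((2, 0, 0, 0); (0, 0, 1, 0); (1, 1, 0, 0); (0, 0, 1, 1); (0, 0, 0, 2))


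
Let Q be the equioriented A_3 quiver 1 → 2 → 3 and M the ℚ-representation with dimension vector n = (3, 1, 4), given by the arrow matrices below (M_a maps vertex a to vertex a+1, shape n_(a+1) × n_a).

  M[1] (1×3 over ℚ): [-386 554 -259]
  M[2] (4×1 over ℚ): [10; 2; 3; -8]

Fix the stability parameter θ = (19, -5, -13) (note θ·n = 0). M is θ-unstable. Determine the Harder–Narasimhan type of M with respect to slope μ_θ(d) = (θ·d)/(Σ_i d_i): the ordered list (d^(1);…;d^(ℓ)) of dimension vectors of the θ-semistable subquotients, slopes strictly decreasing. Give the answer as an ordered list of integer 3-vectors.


Via rank(M_{q-1}∘⋯∘M_p): M ≅ I[1,1]^2, I[1,3], I[3,3]^3.
μ_θ-semistable layers: μ^(1)=19; μ^(2)=1/3; μ^(3)=-13

((2, 0, 0); (1, 1, 1); (0, 0, 3))


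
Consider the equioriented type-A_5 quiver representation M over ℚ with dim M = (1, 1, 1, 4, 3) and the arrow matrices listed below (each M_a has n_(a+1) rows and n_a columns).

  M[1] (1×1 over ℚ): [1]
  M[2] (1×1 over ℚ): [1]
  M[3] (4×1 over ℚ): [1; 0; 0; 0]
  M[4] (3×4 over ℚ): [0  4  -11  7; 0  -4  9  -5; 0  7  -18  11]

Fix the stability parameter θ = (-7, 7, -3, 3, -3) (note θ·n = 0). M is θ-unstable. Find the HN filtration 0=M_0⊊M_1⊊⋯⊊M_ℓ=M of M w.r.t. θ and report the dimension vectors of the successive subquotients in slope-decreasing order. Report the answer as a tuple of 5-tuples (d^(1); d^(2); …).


Via rank(M_{q-1}∘⋯∘M_p): M ≅ I[1,4], I[4,4], I[4,5]^2, I[5,5].
μ_θ-semistable layers: μ^(1)=3; μ^(2)=2; μ^(3)=0; μ^(4)=-3; μ^(5)=-7

((0, 0, 0, 2, 0); (0, 1, 1, 0, 0); (0, 0, 0, 2, 2); (0, 0, 0, 0, 1); (1, 0, 0, 0, 0))


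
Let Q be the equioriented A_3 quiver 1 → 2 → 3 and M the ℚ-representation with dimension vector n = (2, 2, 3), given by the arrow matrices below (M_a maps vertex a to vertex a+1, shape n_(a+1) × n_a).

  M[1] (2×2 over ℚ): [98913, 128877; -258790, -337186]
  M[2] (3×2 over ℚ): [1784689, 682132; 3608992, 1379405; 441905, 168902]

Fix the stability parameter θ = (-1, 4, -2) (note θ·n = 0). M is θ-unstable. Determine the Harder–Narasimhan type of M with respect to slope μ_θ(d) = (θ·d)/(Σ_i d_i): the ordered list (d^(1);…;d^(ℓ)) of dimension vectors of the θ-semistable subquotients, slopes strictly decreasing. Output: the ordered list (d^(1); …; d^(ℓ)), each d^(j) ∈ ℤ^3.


Barcode: M ≅ I[1,3]^2, I[3,3]. HN layers by μ_θ (3 steps, strictly decreasing):
  μ^(1)=1; μ^(2)=-1; μ^(3)=-2

((0, 2, 2); (2, 0, 0); (0, 0, 1))


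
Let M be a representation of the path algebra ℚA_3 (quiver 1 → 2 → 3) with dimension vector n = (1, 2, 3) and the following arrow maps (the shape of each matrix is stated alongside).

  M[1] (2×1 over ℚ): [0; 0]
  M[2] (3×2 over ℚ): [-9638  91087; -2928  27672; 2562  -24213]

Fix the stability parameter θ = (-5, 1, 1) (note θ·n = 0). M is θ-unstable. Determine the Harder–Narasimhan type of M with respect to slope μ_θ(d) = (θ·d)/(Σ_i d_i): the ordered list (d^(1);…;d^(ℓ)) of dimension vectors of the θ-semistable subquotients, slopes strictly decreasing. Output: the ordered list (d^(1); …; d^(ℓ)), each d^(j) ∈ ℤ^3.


Via rank(M_{q-1}∘⋯∘M_p): M ≅ I[1,1], I[2,2], I[2,3], I[3,3]^2.
μ_θ-semistable layers: μ^(1)=1; μ^(2)=-5

((0, 2, 3); (1, 0, 0))


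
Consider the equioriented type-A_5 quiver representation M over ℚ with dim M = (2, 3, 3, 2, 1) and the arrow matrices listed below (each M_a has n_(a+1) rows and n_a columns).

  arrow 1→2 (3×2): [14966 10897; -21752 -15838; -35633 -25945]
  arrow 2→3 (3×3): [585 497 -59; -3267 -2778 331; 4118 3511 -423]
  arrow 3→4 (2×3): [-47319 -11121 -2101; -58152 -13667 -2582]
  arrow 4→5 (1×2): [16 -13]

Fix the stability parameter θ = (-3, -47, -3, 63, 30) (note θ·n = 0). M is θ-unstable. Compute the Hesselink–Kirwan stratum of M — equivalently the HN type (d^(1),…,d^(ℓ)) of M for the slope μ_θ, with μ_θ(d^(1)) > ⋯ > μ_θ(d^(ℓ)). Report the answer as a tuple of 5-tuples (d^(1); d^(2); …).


Via rank(M_{q-1}∘⋯∘M_p): M ≅ I[1,4], I[1,5], I[2,3].
μ_θ-semistable layers: μ^(1)=63; μ^(2)=93/2; μ^(3)=-3; μ^(4)=-25; μ^(5)=-47

((0, 0, 0, 1, 0); (0, 0, 0, 1, 1); (0, 0, 3, 0, 0); (2, 2, 0, 0, 0); (0, 1, 0, 0, 0))


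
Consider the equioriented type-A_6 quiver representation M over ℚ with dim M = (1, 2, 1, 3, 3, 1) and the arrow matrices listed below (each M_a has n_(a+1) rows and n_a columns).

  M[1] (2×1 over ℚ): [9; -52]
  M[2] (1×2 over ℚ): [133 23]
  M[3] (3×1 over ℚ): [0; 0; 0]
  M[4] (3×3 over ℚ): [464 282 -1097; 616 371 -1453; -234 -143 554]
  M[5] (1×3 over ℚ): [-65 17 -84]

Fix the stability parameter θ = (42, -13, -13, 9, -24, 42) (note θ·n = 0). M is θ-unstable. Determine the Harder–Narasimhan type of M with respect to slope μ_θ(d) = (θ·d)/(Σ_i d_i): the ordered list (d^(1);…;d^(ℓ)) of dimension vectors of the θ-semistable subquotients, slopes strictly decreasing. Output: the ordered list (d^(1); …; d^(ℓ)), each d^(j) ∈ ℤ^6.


Interval decomposition of M: I[1,3], I[2,2], I[4,5]^2, I[4,6].
HN type (ℓ=4): μ^(1)=42; μ^(2)=16/3; μ^(3)=-15/2; μ^(4)=-13

((0, 0, 0, 0, 0, 1); (1, 1, 1, 0, 0, 0); (0, 0, 0, 3, 3, 0); (0, 1, 0, 0, 0, 0))


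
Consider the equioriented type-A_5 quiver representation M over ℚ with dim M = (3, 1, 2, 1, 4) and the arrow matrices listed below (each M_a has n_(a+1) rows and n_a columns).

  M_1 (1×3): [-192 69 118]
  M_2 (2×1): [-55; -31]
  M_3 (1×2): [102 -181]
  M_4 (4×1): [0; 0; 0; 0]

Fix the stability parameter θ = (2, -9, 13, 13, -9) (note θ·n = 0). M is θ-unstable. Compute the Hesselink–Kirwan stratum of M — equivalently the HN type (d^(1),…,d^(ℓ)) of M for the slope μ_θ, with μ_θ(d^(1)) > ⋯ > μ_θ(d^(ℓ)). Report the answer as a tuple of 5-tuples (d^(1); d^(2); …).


Via rank(M_{q-1}∘⋯∘M_p): M ≅ I[1,1]^2, I[1,4], I[3,3], I[5,5]^4.
μ_θ-semistable layers: μ^(1)=13; μ^(2)=2; μ^(3)=-7/2; μ^(4)=-9

((0, 0, 2, 1, 0); (2, 0, 0, 0, 0); (1, 1, 0, 0, 0); (0, 0, 0, 0, 4))


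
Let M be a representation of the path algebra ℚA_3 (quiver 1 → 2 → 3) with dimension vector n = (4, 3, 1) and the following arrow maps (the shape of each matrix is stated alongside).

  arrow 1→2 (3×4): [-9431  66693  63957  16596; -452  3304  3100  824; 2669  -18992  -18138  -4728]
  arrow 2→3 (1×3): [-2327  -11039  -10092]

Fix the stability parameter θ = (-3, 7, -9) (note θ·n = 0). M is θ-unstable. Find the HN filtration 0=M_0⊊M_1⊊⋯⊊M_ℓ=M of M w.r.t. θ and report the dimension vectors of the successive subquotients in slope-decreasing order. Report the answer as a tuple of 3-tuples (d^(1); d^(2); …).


Via rank(M_{q-1}∘⋯∘M_p): M ≅ I[1,1], I[1,2]^2, I[1,3].
μ_θ-semistable layers: μ^(1)=7; μ^(2)=-1; μ^(3)=-3

((0, 2, 0); (0, 1, 1); (4, 0, 0))


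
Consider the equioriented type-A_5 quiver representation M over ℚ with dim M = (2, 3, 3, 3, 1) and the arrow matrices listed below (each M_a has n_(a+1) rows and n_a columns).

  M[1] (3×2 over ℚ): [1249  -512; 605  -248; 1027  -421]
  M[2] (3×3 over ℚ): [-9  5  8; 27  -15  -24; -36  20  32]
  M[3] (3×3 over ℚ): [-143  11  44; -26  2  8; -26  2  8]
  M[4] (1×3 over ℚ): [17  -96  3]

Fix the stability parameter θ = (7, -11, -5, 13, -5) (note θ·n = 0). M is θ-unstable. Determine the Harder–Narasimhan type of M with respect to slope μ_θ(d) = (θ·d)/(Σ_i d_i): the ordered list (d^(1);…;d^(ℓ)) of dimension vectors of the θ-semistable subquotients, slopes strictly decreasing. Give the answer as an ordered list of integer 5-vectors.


Interval decomposition of M: I[1,2]^2, I[2,3], I[3,3], I[3,5], I[4,4]^2.
HN type (ℓ=5): μ^(1)=13; μ^(2)=4; μ^(3)=-2; μ^(4)=-5; μ^(5)=-11

((0, 0, 0, 2, 0); (0, 0, 0, 1, 1); (2, 2, 0, 0, 0); (0, 0, 3, 0, 0); (0, 1, 0, 0, 0))


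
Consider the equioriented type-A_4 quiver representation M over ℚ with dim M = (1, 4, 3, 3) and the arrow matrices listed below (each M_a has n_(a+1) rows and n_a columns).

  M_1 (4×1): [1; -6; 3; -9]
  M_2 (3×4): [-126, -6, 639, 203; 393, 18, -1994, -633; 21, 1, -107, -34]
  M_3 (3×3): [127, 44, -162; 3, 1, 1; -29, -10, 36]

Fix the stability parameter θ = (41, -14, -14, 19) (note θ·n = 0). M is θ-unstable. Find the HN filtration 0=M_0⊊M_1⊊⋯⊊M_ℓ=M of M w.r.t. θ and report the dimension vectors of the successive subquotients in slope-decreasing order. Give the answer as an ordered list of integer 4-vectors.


Via rank(M_{q-1}∘⋯∘M_p): M ≅ I[1,2], I[2,4]^3.
μ_θ-semistable layers: μ^(1)=19; μ^(2)=27/2; μ^(3)=-14

((0, 0, 0, 3); (1, 1, 0, 0); (0, 3, 3, 0))


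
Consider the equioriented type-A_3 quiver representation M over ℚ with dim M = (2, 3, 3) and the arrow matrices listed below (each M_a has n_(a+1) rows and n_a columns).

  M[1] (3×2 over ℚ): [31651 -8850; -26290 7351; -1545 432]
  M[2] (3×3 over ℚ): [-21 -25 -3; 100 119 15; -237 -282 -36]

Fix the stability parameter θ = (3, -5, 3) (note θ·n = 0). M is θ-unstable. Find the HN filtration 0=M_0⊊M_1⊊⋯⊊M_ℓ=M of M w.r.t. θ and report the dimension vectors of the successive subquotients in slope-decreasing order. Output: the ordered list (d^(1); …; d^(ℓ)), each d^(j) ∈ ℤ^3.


Via rank(M_{q-1}∘⋯∘M_p): M ≅ I[1,3]^2, I[2,2], I[3,3].
μ_θ-semistable layers: μ^(1)=3; μ^(2)=-1; μ^(3)=-5

((0, 0, 3); (2, 2, 0); (0, 1, 0))


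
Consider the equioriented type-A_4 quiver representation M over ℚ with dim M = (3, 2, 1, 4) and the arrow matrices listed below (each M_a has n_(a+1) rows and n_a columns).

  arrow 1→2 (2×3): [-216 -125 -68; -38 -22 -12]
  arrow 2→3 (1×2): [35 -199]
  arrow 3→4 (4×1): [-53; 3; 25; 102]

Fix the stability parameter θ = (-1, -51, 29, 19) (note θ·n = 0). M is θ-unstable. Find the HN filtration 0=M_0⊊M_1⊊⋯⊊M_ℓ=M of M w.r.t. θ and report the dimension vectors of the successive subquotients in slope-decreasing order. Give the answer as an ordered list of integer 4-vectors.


Interval decomposition of M: I[1,1], I[1,2], I[1,4], I[4,4]^3.
HN type (ℓ=4): μ^(1)=24; μ^(2)=19; μ^(3)=-1; μ^(4)=-26

((0, 0, 1, 1); (0, 0, 0, 3); (1, 0, 0, 0); (2, 2, 0, 0))


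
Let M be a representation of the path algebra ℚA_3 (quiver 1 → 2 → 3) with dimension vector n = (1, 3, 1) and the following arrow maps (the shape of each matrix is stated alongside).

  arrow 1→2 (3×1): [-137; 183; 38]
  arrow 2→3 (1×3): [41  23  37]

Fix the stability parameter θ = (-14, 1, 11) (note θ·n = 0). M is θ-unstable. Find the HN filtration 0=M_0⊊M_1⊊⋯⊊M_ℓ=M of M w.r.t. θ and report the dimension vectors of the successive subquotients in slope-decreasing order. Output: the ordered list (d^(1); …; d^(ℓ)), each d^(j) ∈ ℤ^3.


Interval decomposition of M: I[1,3], I[2,2]^2.
HN type (ℓ=3): μ^(1)=11; μ^(2)=1; μ^(3)=-14

((0, 0, 1); (0, 3, 0); (1, 0, 0))


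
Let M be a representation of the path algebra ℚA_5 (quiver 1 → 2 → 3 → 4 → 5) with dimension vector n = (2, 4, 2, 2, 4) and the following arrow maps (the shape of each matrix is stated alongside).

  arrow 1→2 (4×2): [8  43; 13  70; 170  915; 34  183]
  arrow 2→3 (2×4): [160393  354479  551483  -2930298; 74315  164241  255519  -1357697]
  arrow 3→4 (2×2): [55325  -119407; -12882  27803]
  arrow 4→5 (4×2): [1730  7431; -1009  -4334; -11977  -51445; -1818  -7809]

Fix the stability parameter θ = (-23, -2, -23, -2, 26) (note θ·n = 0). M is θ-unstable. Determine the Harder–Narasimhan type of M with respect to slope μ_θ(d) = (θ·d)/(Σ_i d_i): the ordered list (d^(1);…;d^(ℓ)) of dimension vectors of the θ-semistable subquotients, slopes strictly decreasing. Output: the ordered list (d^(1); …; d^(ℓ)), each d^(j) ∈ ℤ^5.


Barcode: M ≅ I[1,5]^2, I[2,2]^2, I[5,5]^2. HN layers by μ_θ (4 steps, strictly decreasing):
  μ^(1)=26; μ^(2)=-2; μ^(3)=-25/2; μ^(4)=-23

((0, 0, 0, 0, 4); (0, 2, 0, 2, 0); (0, 2, 2, 0, 0); (2, 0, 0, 0, 0))


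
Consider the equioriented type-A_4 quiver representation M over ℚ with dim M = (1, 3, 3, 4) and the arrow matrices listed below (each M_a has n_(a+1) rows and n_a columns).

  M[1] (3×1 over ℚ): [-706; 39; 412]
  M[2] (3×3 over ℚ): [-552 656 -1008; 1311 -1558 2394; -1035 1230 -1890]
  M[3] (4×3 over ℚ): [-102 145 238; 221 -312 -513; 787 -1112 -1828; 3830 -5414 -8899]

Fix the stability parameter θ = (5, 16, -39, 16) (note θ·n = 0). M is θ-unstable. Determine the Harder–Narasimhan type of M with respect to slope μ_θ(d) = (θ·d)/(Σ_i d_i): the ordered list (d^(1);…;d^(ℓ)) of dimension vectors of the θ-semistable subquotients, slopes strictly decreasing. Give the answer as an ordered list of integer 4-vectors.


Barcode: M ≅ I[1,2], I[2,2], I[2,4], I[3,4]^2, I[4,4]. HN layers by μ_θ (4 steps, strictly decreasing):
  μ^(1)=16; μ^(2)=5; μ^(3)=-23/2; μ^(4)=-39

((0, 2, 0, 4); (1, 0, 0, 0); (0, 1, 1, 0); (0, 0, 2, 0))


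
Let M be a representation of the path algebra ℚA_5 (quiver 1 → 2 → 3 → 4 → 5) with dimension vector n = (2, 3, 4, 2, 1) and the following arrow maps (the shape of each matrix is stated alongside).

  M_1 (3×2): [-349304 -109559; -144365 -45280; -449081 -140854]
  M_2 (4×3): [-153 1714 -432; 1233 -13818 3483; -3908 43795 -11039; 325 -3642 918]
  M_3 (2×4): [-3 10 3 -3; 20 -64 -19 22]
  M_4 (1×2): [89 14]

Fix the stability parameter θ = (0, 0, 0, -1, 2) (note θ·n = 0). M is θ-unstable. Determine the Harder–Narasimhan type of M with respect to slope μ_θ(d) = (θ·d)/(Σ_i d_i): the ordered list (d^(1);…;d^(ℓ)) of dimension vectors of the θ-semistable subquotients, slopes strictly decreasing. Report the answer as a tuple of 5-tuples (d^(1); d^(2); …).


Barcode: M ≅ I[1,3]^2, I[2,5], I[3,4]. HN layers by μ_θ (4 steps, strictly decreasing):
  μ^(1)=2; μ^(2)=0; μ^(3)=-1/3; μ^(4)=-1/2

((0, 0, 0, 0, 1); (2, 2, 2, 0, 0); (0, 1, 1, 1, 0); (0, 0, 1, 1, 0))


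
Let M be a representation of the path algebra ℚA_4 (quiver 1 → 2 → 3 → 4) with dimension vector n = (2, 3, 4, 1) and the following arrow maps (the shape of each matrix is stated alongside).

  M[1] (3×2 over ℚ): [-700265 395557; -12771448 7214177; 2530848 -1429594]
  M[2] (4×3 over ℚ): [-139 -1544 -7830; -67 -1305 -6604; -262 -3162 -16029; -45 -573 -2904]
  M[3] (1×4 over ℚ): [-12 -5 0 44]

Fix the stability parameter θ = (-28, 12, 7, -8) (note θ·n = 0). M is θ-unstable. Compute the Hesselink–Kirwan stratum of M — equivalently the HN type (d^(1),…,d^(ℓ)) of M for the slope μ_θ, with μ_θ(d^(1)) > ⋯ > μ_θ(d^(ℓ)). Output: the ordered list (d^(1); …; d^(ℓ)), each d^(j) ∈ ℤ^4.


Barcode: M ≅ I[1,3], I[1,4], I[2,3], I[3,3]. HN layers by μ_θ (4 steps, strictly decreasing):
  μ^(1)=19/2; μ^(2)=7; μ^(3)=11/3; μ^(4)=-28

((0, 2, 2, 0); (0, 0, 1, 0); (0, 1, 1, 1); (2, 0, 0, 0))


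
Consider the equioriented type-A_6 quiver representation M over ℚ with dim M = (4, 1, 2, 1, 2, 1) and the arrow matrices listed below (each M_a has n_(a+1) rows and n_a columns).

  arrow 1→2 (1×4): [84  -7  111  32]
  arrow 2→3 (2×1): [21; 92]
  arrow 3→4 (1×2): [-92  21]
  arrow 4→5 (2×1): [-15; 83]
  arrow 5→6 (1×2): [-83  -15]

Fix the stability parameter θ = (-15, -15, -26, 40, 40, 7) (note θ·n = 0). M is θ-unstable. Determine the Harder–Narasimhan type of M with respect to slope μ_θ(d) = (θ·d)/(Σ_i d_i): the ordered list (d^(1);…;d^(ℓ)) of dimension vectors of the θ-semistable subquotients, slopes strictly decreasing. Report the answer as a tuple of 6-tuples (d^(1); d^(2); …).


Interval decomposition of M: I[1,1]^3, I[1,3], I[3,5], I[5,6].
HN type (ℓ=5): μ^(1)=40; μ^(2)=47/2; μ^(3)=-15; μ^(4)=-56/3; μ^(5)=-26

((0, 0, 0, 1, 1, 0); (0, 0, 0, 0, 1, 1); (3, 0, 0, 0, 0, 0); (1, 1, 1, 0, 0, 0); (0, 0, 1, 0, 0, 0))


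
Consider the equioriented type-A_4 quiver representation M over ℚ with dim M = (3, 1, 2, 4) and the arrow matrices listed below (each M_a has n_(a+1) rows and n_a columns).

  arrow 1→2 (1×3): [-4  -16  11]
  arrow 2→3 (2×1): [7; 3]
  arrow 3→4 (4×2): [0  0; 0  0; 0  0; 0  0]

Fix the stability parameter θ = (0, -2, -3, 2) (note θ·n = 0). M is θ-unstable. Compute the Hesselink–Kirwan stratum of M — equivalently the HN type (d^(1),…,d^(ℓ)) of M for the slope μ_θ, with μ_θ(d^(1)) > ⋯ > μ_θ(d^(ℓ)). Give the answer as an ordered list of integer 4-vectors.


Barcode: M ≅ I[1,1]^2, I[1,3], I[3,3], I[4,4]^4. HN layers by μ_θ (4 steps, strictly decreasing):
  μ^(1)=2; μ^(2)=0; μ^(3)=-5/3; μ^(4)=-3

((0, 0, 0, 4); (2, 0, 0, 0); (1, 1, 1, 0); (0, 0, 1, 0))


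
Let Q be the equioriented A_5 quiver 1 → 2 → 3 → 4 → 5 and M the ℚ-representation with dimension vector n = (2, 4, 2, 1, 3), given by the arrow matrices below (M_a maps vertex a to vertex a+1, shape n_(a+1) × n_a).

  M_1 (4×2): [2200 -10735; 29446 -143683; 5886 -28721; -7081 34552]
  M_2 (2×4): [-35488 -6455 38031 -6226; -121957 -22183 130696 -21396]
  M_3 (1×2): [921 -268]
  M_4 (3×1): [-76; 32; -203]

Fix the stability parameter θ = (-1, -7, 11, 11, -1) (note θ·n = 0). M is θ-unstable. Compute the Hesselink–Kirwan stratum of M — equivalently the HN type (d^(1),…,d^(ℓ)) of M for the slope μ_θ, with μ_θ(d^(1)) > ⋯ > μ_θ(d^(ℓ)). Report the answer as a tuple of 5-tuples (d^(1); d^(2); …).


Via rank(M_{q-1}∘⋯∘M_p): M ≅ I[1,3], I[1,5], I[2,2]^2, I[5,5]^2.
μ_θ-semistable layers: μ^(1)=11; μ^(2)=7; μ^(3)=-1; μ^(4)=-4; μ^(5)=-7

((0, 0, 1, 0, 0); (0, 0, 1, 1, 1); (0, 0, 0, 0, 2); (2, 2, 0, 0, 0); (0, 2, 0, 0, 0))


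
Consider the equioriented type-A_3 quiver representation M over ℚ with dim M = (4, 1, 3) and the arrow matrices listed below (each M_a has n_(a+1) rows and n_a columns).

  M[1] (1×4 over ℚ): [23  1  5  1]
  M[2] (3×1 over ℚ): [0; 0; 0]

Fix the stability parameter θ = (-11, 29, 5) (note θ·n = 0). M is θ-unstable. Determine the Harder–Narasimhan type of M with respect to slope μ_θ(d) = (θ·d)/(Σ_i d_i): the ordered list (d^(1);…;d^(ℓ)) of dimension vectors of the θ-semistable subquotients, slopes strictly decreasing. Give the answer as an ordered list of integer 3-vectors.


Via rank(M_{q-1}∘⋯∘M_p): M ≅ I[1,1]^3, I[1,2], I[3,3]^3.
μ_θ-semistable layers: μ^(1)=29; μ^(2)=5; μ^(3)=-11

((0, 1, 0); (0, 0, 3); (4, 0, 0))


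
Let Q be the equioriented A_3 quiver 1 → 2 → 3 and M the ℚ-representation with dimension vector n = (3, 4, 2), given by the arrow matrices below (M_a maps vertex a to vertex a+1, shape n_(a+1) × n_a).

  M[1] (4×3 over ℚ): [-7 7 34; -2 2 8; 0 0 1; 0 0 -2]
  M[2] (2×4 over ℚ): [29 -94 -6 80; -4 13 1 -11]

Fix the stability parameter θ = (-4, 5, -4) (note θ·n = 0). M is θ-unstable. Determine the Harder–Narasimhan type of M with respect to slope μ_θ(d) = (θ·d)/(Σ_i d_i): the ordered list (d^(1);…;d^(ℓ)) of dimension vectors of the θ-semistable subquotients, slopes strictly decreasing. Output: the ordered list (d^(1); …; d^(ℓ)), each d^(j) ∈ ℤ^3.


Via rank(M_{q-1}∘⋯∘M_p): M ≅ I[1,1], I[1,3]^2, I[2,2]^2.
μ_θ-semistable layers: μ^(1)=5; μ^(2)=1/2; μ^(3)=-4

((0, 2, 0); (0, 2, 2); (3, 0, 0))


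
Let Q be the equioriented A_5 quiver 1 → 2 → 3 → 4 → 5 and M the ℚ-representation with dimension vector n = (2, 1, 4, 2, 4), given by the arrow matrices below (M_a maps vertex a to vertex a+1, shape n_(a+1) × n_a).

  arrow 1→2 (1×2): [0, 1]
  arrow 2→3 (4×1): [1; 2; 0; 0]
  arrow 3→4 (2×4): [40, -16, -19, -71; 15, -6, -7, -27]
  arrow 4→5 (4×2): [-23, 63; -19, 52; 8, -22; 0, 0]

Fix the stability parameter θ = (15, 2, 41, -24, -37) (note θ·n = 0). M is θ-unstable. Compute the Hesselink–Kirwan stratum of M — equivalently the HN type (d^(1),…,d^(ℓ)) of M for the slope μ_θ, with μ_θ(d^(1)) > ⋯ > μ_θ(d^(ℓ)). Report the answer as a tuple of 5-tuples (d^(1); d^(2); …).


Interval decomposition of M: I[1,1], I[1,5], I[3,3]^2, I[3,5], I[5,5]^2.
HN type (ℓ=5): μ^(1)=41; μ^(2)=15; μ^(3)=-3/5; μ^(4)=-20/3; μ^(5)=-37

((0, 0, 2, 0, 0); (1, 0, 0, 0, 0); (1, 1, 1, 1, 1); (0, 0, 1, 1, 1); (0, 0, 0, 0, 2))


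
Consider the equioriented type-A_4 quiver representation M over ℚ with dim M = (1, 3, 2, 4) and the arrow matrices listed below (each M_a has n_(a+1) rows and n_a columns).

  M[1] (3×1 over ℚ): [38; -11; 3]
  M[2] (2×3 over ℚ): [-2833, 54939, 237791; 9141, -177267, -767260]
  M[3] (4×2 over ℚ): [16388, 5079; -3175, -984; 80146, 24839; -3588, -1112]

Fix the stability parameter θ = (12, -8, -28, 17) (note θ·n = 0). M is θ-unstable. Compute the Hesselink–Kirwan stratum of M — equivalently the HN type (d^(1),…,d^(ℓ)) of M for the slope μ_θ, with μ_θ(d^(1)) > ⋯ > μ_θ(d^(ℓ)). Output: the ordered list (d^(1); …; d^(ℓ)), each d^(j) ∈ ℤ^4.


Via rank(M_{q-1}∘⋯∘M_p): M ≅ I[1,4], I[2,2], I[2,4], I[4,4]^2.
μ_θ-semistable layers: μ^(1)=17; μ^(2)=-8; μ^(3)=-18

((0, 0, 0, 4); (1, 2, 1, 0); (0, 1, 1, 0))


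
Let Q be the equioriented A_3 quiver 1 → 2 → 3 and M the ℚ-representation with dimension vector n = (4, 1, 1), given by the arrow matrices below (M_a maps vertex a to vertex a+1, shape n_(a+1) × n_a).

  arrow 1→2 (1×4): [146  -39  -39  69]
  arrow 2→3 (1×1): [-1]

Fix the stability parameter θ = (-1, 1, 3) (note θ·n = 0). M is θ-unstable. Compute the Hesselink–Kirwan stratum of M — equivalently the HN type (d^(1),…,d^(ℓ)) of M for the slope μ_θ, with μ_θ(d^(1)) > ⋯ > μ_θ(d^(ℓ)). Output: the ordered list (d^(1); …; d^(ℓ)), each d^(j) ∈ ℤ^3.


Via rank(M_{q-1}∘⋯∘M_p): M ≅ I[1,1]^3, I[1,3].
μ_θ-semistable layers: μ^(1)=3; μ^(2)=1; μ^(3)=-1

((0, 0, 1); (0, 1, 0); (4, 0, 0))


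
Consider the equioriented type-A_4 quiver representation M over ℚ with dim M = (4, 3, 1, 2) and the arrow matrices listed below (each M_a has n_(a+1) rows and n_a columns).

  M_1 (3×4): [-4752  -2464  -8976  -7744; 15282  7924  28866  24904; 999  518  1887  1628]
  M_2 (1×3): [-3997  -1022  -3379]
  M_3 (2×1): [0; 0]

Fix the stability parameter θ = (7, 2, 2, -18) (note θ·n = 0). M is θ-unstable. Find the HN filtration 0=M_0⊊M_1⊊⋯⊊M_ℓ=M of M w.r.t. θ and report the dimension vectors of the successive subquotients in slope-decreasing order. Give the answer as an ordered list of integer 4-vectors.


Interval decomposition of M: I[1,1]^3, I[1,3], I[2,2]^2, I[4,4]^2.
HN type (ℓ=4): μ^(1)=7; μ^(2)=11/3; μ^(3)=2; μ^(4)=-18

((3, 0, 0, 0); (1, 1, 1, 0); (0, 2, 0, 0); (0, 0, 0, 2))


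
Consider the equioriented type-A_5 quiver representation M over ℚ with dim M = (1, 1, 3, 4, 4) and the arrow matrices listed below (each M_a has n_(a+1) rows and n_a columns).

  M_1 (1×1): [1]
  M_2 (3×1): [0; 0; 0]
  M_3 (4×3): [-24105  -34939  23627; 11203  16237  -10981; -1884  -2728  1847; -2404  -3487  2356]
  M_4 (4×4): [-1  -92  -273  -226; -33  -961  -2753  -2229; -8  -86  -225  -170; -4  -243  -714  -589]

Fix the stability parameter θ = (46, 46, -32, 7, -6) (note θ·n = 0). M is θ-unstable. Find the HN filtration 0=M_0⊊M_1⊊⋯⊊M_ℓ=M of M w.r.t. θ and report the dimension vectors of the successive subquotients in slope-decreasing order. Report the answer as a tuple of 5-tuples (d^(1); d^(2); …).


Barcode: M ≅ I[1,2], I[3,5]^3, I[4,4], I[5,5]. HN layers by μ_θ (5 steps, strictly decreasing):
  μ^(1)=46; μ^(2)=7; μ^(3)=1/2; μ^(4)=-6; μ^(5)=-32

((1, 1, 0, 0, 0); (0, 0, 0, 1, 0); (0, 0, 0, 3, 3); (0, 0, 0, 0, 1); (0, 0, 3, 0, 0))


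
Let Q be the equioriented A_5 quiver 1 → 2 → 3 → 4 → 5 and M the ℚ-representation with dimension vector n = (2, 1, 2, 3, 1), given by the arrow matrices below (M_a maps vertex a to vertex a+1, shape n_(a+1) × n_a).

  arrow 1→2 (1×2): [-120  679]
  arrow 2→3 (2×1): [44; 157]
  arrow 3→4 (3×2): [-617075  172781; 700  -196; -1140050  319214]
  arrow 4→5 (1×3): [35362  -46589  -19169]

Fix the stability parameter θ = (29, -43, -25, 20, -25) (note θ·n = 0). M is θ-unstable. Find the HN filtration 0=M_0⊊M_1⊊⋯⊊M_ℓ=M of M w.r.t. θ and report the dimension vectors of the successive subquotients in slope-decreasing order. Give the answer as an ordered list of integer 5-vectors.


Barcode: M ≅ I[1,1], I[1,4], I[3,3], I[4,4], I[4,5]. HN layers by μ_θ (5 steps, strictly decreasing):
  μ^(1)=29; μ^(2)=20; μ^(3)=-5/2; μ^(4)=-13; μ^(5)=-25

((1, 0, 0, 0, 0); (0, 0, 0, 2, 0); (0, 0, 0, 1, 1); (1, 1, 1, 0, 0); (0, 0, 1, 0, 0))


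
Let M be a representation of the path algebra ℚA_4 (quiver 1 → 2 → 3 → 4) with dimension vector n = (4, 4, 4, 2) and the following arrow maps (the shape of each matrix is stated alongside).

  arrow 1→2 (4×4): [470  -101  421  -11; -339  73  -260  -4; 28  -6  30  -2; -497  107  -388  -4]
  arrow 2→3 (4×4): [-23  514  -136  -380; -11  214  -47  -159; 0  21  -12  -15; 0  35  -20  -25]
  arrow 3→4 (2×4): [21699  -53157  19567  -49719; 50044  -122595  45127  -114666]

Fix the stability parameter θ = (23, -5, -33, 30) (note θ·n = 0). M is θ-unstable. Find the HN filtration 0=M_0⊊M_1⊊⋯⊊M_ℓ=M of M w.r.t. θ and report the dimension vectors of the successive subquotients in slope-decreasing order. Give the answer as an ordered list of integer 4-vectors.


Via rank(M_{q-1}∘⋯∘M_p): M ≅ I[1,1]^2, I[1,4]^2, I[2,2], I[2,3], I[3,3].
μ_θ-semistable layers: μ^(1)=30; μ^(2)=23; μ^(3)=-5; μ^(4)=-19; μ^(5)=-33

((0, 0, 0, 2); (2, 0, 0, 0); (2, 3, 2, 0); (0, 1, 1, 0); (0, 0, 1, 0))


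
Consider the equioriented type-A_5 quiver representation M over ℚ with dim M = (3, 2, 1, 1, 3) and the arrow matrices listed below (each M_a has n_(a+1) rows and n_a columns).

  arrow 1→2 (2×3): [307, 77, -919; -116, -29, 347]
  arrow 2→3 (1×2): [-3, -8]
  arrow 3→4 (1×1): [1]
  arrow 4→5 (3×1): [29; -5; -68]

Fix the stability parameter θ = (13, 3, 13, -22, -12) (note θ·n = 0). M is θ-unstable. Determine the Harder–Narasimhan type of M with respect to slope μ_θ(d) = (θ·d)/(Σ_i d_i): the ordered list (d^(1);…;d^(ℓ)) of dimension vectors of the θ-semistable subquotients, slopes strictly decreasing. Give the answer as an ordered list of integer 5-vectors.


Interval decomposition of M: I[1,1], I[1,2], I[1,5], I[5,5]^2.
HN type (ℓ=4): μ^(1)=13; μ^(2)=8; μ^(3)=-1; μ^(4)=-12

((1, 0, 0, 0, 0); (1, 1, 0, 0, 0); (1, 1, 1, 1, 1); (0, 0, 0, 0, 2))


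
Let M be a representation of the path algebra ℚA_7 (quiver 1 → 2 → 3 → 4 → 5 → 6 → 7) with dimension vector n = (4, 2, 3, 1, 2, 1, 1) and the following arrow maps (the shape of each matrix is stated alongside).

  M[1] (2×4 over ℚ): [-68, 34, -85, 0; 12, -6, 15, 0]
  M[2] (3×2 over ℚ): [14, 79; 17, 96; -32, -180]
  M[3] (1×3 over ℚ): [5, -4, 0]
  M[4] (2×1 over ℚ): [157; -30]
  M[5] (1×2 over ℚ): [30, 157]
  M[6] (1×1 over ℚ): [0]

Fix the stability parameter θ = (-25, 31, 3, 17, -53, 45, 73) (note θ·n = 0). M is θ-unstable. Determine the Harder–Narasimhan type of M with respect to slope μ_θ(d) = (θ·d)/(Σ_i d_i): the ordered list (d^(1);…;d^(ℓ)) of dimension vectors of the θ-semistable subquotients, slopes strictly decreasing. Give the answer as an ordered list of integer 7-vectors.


Interval decomposition of M: I[1,1]^3, I[1,5], I[2,3], I[3,3], I[5,6], I[7,7].
HN type (ℓ=7): μ^(1)=73; μ^(2)=45; μ^(3)=17; μ^(4)=3; μ^(5)=-1/2; μ^(6)=-25; μ^(7)=-53

((0, 0, 0, 0, 0, 0, 1); (0, 0, 0, 0, 0, 1, 0); (0, 1, 1, 0, 0, 0, 0); (0, 0, 1, 0, 0, 0, 0); (0, 1, 1, 1, 1, 0, 0); (4, 0, 0, 0, 0, 0, 0); (0, 0, 0, 0, 1, 0, 0))


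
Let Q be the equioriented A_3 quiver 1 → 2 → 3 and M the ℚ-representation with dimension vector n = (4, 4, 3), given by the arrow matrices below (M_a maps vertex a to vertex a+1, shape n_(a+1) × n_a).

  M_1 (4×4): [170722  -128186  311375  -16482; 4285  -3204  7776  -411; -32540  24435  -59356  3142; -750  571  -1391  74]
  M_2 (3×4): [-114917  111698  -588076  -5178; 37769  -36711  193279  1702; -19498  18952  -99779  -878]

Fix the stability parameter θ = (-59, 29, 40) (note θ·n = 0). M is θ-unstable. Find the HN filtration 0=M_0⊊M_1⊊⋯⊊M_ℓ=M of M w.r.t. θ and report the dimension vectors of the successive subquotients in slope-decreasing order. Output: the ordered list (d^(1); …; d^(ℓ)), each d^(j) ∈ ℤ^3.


Interval decomposition of M: I[1,2], I[1,3]^3.
HN type (ℓ=3): μ^(1)=40; μ^(2)=29; μ^(3)=-59

((0, 0, 3); (0, 4, 0); (4, 0, 0))
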